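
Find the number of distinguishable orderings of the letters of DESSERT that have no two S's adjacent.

900

Total arrangements of DESSERT: 7!/(2!·2!) = 1260.
Arrangements with the S's together: treat SS as one letter, giving (6)!/(2!) = 360.
Hence 1260 − 360 = 900.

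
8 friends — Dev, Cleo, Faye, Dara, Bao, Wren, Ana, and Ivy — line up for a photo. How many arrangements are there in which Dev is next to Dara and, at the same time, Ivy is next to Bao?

Treat {Dev,Dara} as one block (2 orders) and {Ivy,Bao} as another (2 orders).
That leaves 6 units to arrange: 2 × 2 × 6! = 4 × 720 = 2880.

2880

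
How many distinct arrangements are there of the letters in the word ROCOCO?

Letter multiplicities in ROCOCO: C×2, O×3, R×1.
The number of distinct arrangements is 6!/(3!·2!) = 720/12 = 60.

60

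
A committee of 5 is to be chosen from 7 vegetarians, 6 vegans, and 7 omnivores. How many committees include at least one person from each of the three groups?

Unrestricted: C(20,5) = 15504 ways to pick any 5 of the 20.
Selections missing a whole group: no vegetarians → C(13,5) = 1287; no vegans → C(14,5) = 2002; no omnivores → C(13,5) = 1287.
Add back selections omitting two groups (i.e. drawn from a single group): C(7,5) + C(6,5) + C(7,5) = 48.
By inclusion–exclusion: 15504 − 4576 + 48 = 10976.

10976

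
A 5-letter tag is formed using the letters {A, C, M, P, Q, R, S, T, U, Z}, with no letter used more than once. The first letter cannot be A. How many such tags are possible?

27216

The first letter has 10−1 = 9 choices (anything except A).
The remaining 4 letters are filled from the other 9 symbols without repetition: 9 × 8 × 7 × 6 = 3024.
Total: 9 × 3024 = 27216.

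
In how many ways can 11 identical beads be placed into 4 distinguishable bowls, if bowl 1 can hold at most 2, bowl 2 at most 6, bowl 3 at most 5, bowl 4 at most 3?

42

By stars and bars, unrestricted non-negative solutions to x_1+…+x_4 = 11 number C(11+3,3) = 364.
Subtract solutions that violate a single cap (substitute x_i' = x_i − (cap_i+1)): x_1 ≥ 3 gives C(11,3) = 165; x_2 ≥ 7 gives C(7,3) = 35; x_3 ≥ 6 gives C(8,3) = 56; x_4 ≥ 4 gives C(10,3) = 120. Together 376.
Add back pairs where two caps are both exceeded: 4 + 10 + 35 + 0 + 1 + 4 = 54.
By inclusion–exclusion the count is 364 − 376 + 54 = 42.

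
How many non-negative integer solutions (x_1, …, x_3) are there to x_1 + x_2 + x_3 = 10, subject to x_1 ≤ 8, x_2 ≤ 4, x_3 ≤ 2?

12

By stars and bars, unrestricted non-negative solutions to x_1+…+x_3 = 10 number C(10+2,2) = 66.
Subtract solutions that violate a single cap (substitute x_i' = x_i − (cap_i+1)): x_1 ≥ 9 gives C(3,2) = 3; x_2 ≥ 5 gives C(7,2) = 21; x_3 ≥ 3 gives C(9,2) = 36. Together 60.
Add back pairs where two caps are both exceeded: 0 + 0 + 6 = 6.
By inclusion–exclusion the count is 66 − 60 + 6 = 12.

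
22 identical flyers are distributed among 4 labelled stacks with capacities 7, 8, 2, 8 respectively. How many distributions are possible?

19

By stars and bars, unrestricted non-negative solutions to x_1+…+x_4 = 22 number C(22+3,3) = 2300.
Subtract solutions that violate a single cap (substitute x_i' = x_i − (cap_i+1)): x_1 ≥ 8 gives C(17,3) = 680; x_2 ≥ 9 gives C(16,3) = 560; x_3 ≥ 3 gives C(22,3) = 1540; x_4 ≥ 9 gives C(16,3) = 560. Together 3340.
Add back pairs where two caps are both exceeded: 56 + 364 + 56 + 286 + 35 + 286 = 1083.
Subtract triples: 10 + 0 + 10 + 4 = 24.
By inclusion–exclusion the count is 2300 − 3340 + 1083 − 24 = 19.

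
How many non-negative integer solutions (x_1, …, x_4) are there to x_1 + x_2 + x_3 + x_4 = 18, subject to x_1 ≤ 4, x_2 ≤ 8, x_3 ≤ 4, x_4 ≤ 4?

10

Ignoring the caps, the number of non-negative solutions to x_1+…+x_4 = 18 is C(21,3) = 1330.
Subtract solutions that violate a single cap (substitute x_i' = x_i − (cap_i+1)): x_1 ≥ 5 gives C(16,3) = 560; x_2 ≥ 9 gives C(12,3) = 220; x_3 ≥ 5 gives C(16,3) = 560; x_4 ≥ 5 gives C(16,3) = 560. Together 1900.
Add back pairs where two caps are both exceeded: 35 + 165 + 165 + 35 + 35 + 165 = 600.
Subtract triples: 0 + 0 + 20 + 0 = 20.
By inclusion–exclusion the count is 1330 − 1900 + 600 − 20 = 10.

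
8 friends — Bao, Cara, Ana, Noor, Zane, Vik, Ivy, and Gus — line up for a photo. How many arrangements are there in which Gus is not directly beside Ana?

30240

There are 8! = 40320 arrangements in all. If Gus and Ana are adjacent, merging them into one block gives 2·(7)! = 10080 arrangements.
Complementary counting: 40320 − 10080 = 30240.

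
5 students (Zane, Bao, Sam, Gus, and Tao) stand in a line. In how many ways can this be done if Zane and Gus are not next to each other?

Of the 5! = 120 arrangements, those with Zane and Gus adjacent number 2 × 4! = 48 (treat the pair as a block with 2 internal orders).
Complementary counting: 120 − 48 = 72.

72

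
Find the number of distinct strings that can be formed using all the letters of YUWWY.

YUWWY has 5 letters with W appearing twice and Y appearing twice.
The number of distinct arrangements is 5!/(2!·2!) = 120/4 = 30.

30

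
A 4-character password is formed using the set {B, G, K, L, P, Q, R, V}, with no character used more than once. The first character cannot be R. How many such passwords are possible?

1470

The first character has 8−1 = 7 choices (anything except R).
The remaining 3 characters are filled from the other 7 symbols without repetition: 7 × 6 × 5 = 210.
Total: 7 × 210 = 1470.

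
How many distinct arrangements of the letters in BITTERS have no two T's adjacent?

There are 7!/(2!) = 2520 arrangements of BITTERS in total.
If the two T's are adjacent, glue them into one block, leaving 6 items to arrange: (6)! = 720 ways.
Hence 2520 − 720 = 1800.

1800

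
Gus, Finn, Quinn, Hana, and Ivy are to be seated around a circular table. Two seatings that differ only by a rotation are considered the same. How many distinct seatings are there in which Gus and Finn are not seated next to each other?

All circular seatings of 5 people number (4)! = 24.
Those with Gus next to Finn: fuse the pair into one unit and seat 4 units around a circle — 2·(3)! = 12.
Subtracting, 24 − 12 = 12.

12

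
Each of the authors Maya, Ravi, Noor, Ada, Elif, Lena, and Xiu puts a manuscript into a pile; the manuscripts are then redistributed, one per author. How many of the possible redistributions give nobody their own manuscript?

This is the derangement count D_7: permutations of 7 items with no fixed point.
By inclusion–exclusion this is Σ_{j=0}^{7} (−1)^j C(7,j)·(7−j)!.
Computing: 5040 − 5040 + 2520 − 840 + 210 − 42 + 7 − 1 = 1854.

1854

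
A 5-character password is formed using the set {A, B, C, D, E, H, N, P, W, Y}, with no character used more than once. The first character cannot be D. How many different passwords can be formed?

27216

The first character has 10−1 = 9 choices (anything except D).
The remaining 4 characters are filled from the other 9 symbols without repetition: 9 × 8 × 7 × 6 = 3024.
Total: 9 × 3024 = 27216.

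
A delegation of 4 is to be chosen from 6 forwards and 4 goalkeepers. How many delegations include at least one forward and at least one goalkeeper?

With no constraint there are C(10,4) = 210 possible selections.
Selections missing a whole group: no forwards → C(4,4) = 1; no goalkeepers → C(6,4) = 15.
Both groups omitted at once is impossible, so 210 − 16 = 194.

194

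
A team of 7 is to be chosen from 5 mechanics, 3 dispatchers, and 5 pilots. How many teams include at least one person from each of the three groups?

Total 7-person selections from all 13: C(13,7) = 1716.
Subtract selections that omit an entire group: no mechanics → C(8,7) = 8; no dispatchers → C(10,7) = 120; no pilots → C(8,7) = 8.
Add back selections omitting two groups (i.e. drawn from a single group): C(5,7) + C(3,7) + C(5,7) = 0.
By inclusion–exclusion: 1716 − 136 + 0 = 1580.

1580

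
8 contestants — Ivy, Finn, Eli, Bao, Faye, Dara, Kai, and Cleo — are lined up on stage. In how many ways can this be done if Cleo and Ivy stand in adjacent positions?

Glue Cleo and Ivy into one block (2 internal orders), leaving 7 units to arrange in a row.
So the count is 2·(7)! = 10080.

10080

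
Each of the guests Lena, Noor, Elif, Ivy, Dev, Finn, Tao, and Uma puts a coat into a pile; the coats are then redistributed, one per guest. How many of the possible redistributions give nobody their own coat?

This is the derangement count D_8: permutations of 8 items with no fixed point.
By inclusion–exclusion this is Σ_{j=0}^{8} (−1)^j C(8,j)·(8−j)!.
Computing: 40320 − 40320 + 20160 − 6720 + 1680 − 336 + 56 − 8 + 1 = 14833.

14833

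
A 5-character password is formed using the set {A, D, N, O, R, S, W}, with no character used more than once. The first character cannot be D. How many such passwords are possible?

2160

The first character has 7−1 = 6 choices (anything except D).
The remaining 4 characters are filled from the other 6 symbols without repetition: 6 × 5 × 4 × 3 = 360.
Total: 6 × 360 = 2160.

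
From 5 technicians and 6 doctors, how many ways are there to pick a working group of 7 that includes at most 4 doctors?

Split by how many doctors are chosen (0 through 4).
Sum: C(6,0)·C(5,7) + C(6,1)·C(5,6) + C(6,2)·C(5,5) + C(6,3)·C(5,4) + C(6,4)·C(5,3) = 0 + 0 + 15 + 100 + 150 = 265.

265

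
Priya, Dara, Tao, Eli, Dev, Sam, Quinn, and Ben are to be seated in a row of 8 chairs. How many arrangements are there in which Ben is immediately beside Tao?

Treat {Ben, Tao} as a single unit. There are 7 units to order, and the pair itself can be ordered 2 ways.
So the count is 2·(7)! = 10080.

10080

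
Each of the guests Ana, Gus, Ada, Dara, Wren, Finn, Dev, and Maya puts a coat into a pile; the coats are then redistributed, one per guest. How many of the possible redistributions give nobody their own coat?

This is the derangement count D_8: permutations of 8 items with no fixed point.
By inclusion–exclusion this is Σ_{j=0}^{8} (−1)^j C(8,j)·(8−j)!.
Computing: 40320 − 40320 + 20160 − 6720 + 1680 − 336 + 56 − 8 + 1 = 14833.

14833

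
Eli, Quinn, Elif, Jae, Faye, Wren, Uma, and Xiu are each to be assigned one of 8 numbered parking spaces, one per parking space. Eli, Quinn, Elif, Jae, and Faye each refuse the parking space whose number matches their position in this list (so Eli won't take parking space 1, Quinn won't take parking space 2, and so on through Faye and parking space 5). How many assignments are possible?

Let Aᵢ (for 1 ≤ i ≤ 5) be the placements that put person i in their forbidden parking space. Any j of these fix j positions, leaving (8−j)! ways to fill the rest, and there are C(5,j) ways to pick which j.
By inclusion–exclusion, the number of valid placements is Σ_{j=0}^{5} (−1)^j C(5,j)·(8−j)!.
Computing: 40320 − 25200 + 7200 − 1200 + 120 − 6 = 21234.

21234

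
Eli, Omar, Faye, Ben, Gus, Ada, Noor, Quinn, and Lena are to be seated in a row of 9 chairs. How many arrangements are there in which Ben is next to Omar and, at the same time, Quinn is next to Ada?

20160

Treat {Ben,Omar} as one block (2 orders) and {Quinn,Ada} as another (2 orders).
That leaves 7 units to arrange: 2 × 2 × 7! = 4 × 5040 = 20160.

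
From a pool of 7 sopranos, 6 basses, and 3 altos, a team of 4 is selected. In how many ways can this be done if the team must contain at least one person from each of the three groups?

Unrestricted: C(16,4) = 1820 ways to pick any 4 of the 16.
Subtract selections that omit an entire group: no sopranos → C(9,4) = 126; no basses → C(10,4) = 210; no altos → C(13,4) = 715.
Add back selections omitting two groups (i.e. drawn from a single group): C(7,4) + C(6,4) + C(3,4) = 50.
By inclusion–exclusion: 1820 − 1051 + 50 = 819.

819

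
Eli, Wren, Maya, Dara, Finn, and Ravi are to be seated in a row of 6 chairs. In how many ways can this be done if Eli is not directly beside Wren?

480

Of the 6! = 720 arrangements, those with Eli and Wren adjacent number 2 × 5! = 240 (treat the pair as a block with 2 internal orders).
So 720 − 240 = 480 arrangements keep them apart.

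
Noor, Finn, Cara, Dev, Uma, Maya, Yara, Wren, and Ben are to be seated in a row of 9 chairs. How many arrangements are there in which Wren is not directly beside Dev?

Of the 9! = 362880 arrangements, those with Wren and Dev adjacent number 2 × 8! = 80640 (treat the pair as a block with 2 internal orders).
Complementary counting: 362880 − 80640 = 282240.

282240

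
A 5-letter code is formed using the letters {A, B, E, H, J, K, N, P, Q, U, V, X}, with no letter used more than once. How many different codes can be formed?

Choose and order 5 of the 12 symbols: the first letter has 12 options, the next 11, and so on down to 8.
12 × 11 × 10 × 9 × 8 = 95040.

95040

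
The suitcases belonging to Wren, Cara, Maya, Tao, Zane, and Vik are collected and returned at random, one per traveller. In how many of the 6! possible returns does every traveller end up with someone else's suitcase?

Let Aᵢ be the assignments in which traveller i gets their own suitcase. We want the size of the complement of A₁∪…∪A_6.
By inclusion–exclusion this is Σ_{j=0}^{6} (−1)^j C(6,j)·(6−j)!.
Computing: 720 − 720 + 360 − 120 + 30 − 6 + 1 = 265.

265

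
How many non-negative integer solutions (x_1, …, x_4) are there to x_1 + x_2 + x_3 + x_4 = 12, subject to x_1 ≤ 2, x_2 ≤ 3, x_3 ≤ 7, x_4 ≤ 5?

42

Ignoring the caps, the number of non-negative solutions to x_1+…+x_4 = 12 is C(15,3) = 455.
Subtract solutions that violate a single cap (substitute x_i' = x_i − (cap_i+1)): x_1 ≥ 3 gives C(12,3) = 220; x_2 ≥ 4 gives C(11,3) = 165; x_3 ≥ 8 gives C(7,3) = 35; x_4 ≥ 6 gives C(9,3) = 84. Together 504.
Add back pairs where two caps are both exceeded: 56 + 4 + 20 + 1 + 10 + 0 = 91.
By inclusion–exclusion the count is 455 − 504 + 91 = 42.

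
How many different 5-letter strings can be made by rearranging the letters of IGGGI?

Letter multiplicities in IGGGI: G×3, I×2.
Dividing 5! = 120 by 3!·2! = 12 for the repeated letters gives 10.

10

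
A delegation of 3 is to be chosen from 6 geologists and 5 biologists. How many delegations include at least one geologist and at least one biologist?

135

Total 3-person selections from all 11: C(11,3) = 165.
Selections missing a whole group: no geologists → C(5,3) = 10; no biologists → C(6,3) = 20.
Both groups omitted at once is impossible, so 165 − 30 = 135.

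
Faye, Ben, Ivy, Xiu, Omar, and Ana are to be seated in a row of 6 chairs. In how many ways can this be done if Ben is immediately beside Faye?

240

Treat {Ben, Faye} as a single unit. There are 5 units to order, and the pair itself can be ordered 2 ways.
So the count is 2·(5)! = 240.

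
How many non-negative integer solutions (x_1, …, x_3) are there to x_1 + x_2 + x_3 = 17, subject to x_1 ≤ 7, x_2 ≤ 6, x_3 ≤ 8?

By stars and bars, unrestricted non-negative solutions to x_1+…+x_3 = 17 number C(17+2,2) = 171.
Subtract solutions that violate a single cap (substitute x_i' = x_i − (cap_i+1)): x_1 ≥ 8 gives C(11,2) = 55; x_2 ≥ 7 gives C(12,2) = 66; x_3 ≥ 9 gives C(10,2) = 45. Together 166.
Add back pairs where two caps are both exceeded: 6 + 1 + 3 = 10.
By inclusion–exclusion the count is 171 − 166 + 10 = 15.

15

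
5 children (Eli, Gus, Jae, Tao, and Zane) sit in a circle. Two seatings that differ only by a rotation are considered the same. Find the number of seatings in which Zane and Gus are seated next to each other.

12

Glue Zane and Gus into a block (2 internal orders). Seating 4 units around a circle gives (3)! arrangements.
So 2 × (3)! = 2 × 6 = 12.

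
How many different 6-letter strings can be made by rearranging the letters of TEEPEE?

The 6 letters of TEEPEE have repeats: E appearing 4 times.
Dividing 6! = 720 by 4! = 24 for the repeated letters gives 30.

30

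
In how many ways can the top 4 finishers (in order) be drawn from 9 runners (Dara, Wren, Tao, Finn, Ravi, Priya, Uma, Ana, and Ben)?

3024

This is an ordered selection of 4 from 9: P(9,4).
That gives 9 × 8 × 7 × 6 = 3024.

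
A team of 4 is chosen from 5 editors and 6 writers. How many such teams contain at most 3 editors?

325

Split by how many editors are chosen (0 through 3).
Sum: C(5,0)·C(6,4) + C(5,1)·C(6,3) + C(5,2)·C(6,2) + C(5,3)·C(6,1) = 15 + 100 + 150 + 60 = 325.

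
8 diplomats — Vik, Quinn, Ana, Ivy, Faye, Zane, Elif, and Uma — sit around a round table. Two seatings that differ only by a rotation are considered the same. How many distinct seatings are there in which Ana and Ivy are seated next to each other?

1440

Glue Ana and Ivy into a block (2 internal orders). Seating 7 units around a circle gives (6)! arrangements.
So 2 × (6)! = 2 × 720 = 1440.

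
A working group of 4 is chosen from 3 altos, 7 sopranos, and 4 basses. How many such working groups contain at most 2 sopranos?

721

Split by how many sopranos are chosen (0 through 2).
Sum: C(7,0)·C(7,4) + C(7,1)·C(7,3) + C(7,2)·C(7,2) = 35 + 245 + 441 = 721.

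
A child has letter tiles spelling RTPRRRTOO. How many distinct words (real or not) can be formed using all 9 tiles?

RTPRRRTOO has 9 letters with O appearing twice, R appearing 4 times, and T appearing twice.
The number of distinct arrangements is 9!/(4!·2!·2!) = 362880/96 = 3780.

3780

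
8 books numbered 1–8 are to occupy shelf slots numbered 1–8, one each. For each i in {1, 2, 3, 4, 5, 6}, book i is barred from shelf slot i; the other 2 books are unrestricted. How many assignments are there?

18806

Let Aᵢ (for 1 ≤ i ≤ 6) be the placements that put book i in its forbidden shelf slot. Any j of these fix j positions, leaving (8−j)! ways to fill the rest, and there are C(6,j) ways to pick which j.
By inclusion–exclusion, the number of valid placements is Σ_{j=0}^{6} (−1)^j C(6,j)·(8−j)!.
Computing: 40320 − 30240 + 10800 − 2400 + 360 − 36 + 2 = 18806.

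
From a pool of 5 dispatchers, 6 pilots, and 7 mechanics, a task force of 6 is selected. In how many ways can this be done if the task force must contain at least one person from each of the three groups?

Total 6-person selections from all 18: C(18,6) = 18564.
Selections missing a whole group: no dispatchers → C(13,6) = 1716; no pilots → C(12,6) = 924; no mechanics → C(11,6) = 462.
Add back selections omitting two groups (i.e. drawn from a single group): C(5,6) + C(6,6) + C(7,6) = 8.
By inclusion–exclusion: 18564 − 3102 + 8 = 15470.

15470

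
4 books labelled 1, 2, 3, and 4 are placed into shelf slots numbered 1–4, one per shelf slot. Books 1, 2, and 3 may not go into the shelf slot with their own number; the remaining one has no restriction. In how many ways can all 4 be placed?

Let Aᵢ (for i ∈ {1, 2, 3}) be the placements that put book i in its forbidden shelf slot. Any j of these fix j positions, leaving (4−j)! ways to fill the rest, and there are C(3,j) ways to pick which j.
By inclusion–exclusion, the number of valid placements is Σ_{j=0}^{3} (−1)^j C(3,j)·(4−j)!.
Computing: 24 − 18 + 6 − 1 = 11.

11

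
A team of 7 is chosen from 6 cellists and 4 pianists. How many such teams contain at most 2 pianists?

Split by how many pianists are chosen (0 through 2).
Sum: C(4,0)·C(6,7) + C(4,1)·C(6,6) + C(4,2)·C(6,5) = 0 + 4 + 36 = 40.

40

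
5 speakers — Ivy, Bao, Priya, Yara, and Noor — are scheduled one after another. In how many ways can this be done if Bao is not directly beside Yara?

Of the 5! = 120 arrangements, those with Bao and Yara adjacent number 2 × 4! = 48 (treat the pair as a block with 2 internal orders).
So 120 − 48 = 72 arrangements keep them apart.

72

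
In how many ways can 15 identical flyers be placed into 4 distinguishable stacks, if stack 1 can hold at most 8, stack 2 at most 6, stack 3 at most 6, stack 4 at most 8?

By stars and bars, unrestricted non-negative solutions to x_1+…+x_4 = 15 number C(15+3,3) = 816.
Subtract solutions that violate a single cap (substitute x_i' = x_i − (cap_i+1)): x_1 ≥ 9 gives C(9,3) = 84; x_2 ≥ 7 gives C(11,3) = 165; x_3 ≥ 7 gives C(11,3) = 165; x_4 ≥ 9 gives C(9,3) = 84. Together 498.
Add back pairs where two caps are both exceeded: 0 + 0 + 0 + 4 + 0 + 0 = 4.
By inclusion–exclusion the count is 816 − 498 + 4 = 322.

322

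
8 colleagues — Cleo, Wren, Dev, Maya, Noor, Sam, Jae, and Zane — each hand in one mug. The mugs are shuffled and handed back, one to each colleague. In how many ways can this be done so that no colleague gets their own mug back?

Let Aᵢ be the assignments in which colleague i gets their own mug. We want the size of the complement of A₁∪…∪A_8.
By inclusion–exclusion this is Σ_{j=0}^{8} (−1)^j C(8,j)·(8−j)!.
Computing: 40320 − 40320 + 20160 − 6720 + 1680 − 336 + 56 − 8 + 1 = 14833.

14833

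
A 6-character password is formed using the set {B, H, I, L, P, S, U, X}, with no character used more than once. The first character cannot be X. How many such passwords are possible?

17640

The first character has 8−1 = 7 choices (anything except X).
The remaining 5 characters are filled from the other 7 symbols without repetition: 7 × 6 × 5 × 4 × 3 = 2520.
Total: 7 × 2520 = 17640.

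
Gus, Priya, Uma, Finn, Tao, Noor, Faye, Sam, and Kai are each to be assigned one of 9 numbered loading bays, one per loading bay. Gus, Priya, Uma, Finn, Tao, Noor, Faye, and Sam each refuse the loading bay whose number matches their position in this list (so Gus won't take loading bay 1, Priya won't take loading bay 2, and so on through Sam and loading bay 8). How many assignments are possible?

Let Aᵢ (for 1 ≤ i ≤ 8) be the placements that put person i in their forbidden loading bay. Any j of these fix j positions, leaving (9−j)! ways to fill the rest, and there are C(8,j) ways to pick which j.
By inclusion–exclusion, the number of valid placements is Σ_{j=0}^{8} (−1)^j C(8,j)·(9−j)!.
Computing: 362880 − 322560 + 141120 − 40320 + 8400 − 1344 + 168 − 16 + 1 = 148329.

148329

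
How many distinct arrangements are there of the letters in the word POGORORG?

1680

POGORORG has 8 letters with G appearing twice, O appearing 3 times, and R appearing twice.
Dividing 8! = 40320 by 3!·2!·2! = 24 for the repeated letters gives 1680.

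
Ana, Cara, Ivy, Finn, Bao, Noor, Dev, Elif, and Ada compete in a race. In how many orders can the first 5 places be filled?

15120

This is an ordered selection of 5 from 9: P(9,5).
That gives 9 × 8 × 7 × 6 × 5 = 15120.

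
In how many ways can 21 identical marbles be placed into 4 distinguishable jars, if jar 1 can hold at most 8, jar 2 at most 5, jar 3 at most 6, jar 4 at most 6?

By stars and bars, unrestricted non-negative solutions to x_1+…+x_4 = 21 number C(21+3,3) = 2024.
Subtract solutions that violate a single cap (substitute x_i' = x_i − (cap_i+1)): x_1 ≥ 9 gives C(15,3) = 455; x_2 ≥ 6 gives C(18,3) = 816; x_3 ≥ 7 gives C(17,3) = 680; x_4 ≥ 7 gives C(17,3) = 680. Together 2631.
Add back pairs where two caps are both exceeded: 84 + 56 + 56 + 165 + 165 + 120 = 646.
Subtract triples: 0 + 0 + 0 + 4 = 4.
By inclusion–exclusion the count is 2024 − 2631 + 646 − 4 = 35.

35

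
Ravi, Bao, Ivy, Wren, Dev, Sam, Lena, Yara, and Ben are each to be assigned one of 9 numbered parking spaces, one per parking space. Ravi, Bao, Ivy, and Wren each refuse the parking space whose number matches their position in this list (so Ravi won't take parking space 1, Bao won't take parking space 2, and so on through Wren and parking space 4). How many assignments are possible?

Let Aᵢ (for 1 ≤ i ≤ 4) be the placements that put person i in their forbidden parking space. Any j of these fix j positions, leaving (9−j)! ways to fill the rest, and there are C(4,j) ways to pick which j.
By inclusion–exclusion, the number of valid placements is Σ_{j=0}^{4} (−1)^j C(4,j)·(9−j)!.
Computing: 362880 − 161280 + 30240 − 2880 + 120 = 229080.

229080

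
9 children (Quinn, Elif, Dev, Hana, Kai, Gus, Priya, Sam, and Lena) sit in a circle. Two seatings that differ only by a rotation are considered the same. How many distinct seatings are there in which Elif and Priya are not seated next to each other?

Without the restriction there are (8)! = 40320 seatings.
Seatings with Elif beside Priya: treat them as a block with 2 internal orders, giving 2 × (7)! = 10080.
Subtracting, 40320 − 10080 = 30240.

30240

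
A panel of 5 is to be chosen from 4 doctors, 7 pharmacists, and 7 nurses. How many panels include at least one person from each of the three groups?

Total 5-person selections from all 18: C(18,5) = 8568.
Selections missing a whole group: no doctors → C(14,5) = 2002; no pharmacists → C(11,5) = 462; no nurses → C(11,5) = 462.
Add back selections omitting two groups (i.e. drawn from a single group): C(4,5) + C(7,5) + C(7,5) = 42.
By inclusion–exclusion: 8568 − 2926 + 42 = 5684.

5684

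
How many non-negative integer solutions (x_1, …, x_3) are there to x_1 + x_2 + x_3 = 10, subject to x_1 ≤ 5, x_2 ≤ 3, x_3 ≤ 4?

6

By stars and bars, unrestricted non-negative solutions to x_1+…+x_3 = 10 number C(10+2,2) = 66.
Subtract solutions that violate a single cap (substitute x_i' = x_i − (cap_i+1)): x_1 ≥ 6 gives C(6,2) = 15; x_2 ≥ 4 gives C(8,2) = 28; x_3 ≥ 5 gives C(7,2) = 21. Together 64.
Add back pairs where two caps are both exceeded: 1 + 0 + 3 = 4.
By inclusion–exclusion the count is 66 − 64 + 4 = 6.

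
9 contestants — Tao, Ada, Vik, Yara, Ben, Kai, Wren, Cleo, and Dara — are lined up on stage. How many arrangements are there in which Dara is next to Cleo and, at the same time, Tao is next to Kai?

20160

Treat {Dara,Cleo} as one block (2 orders) and {Tao,Kai} as another (2 orders).
That leaves 7 units to arrange: 2 × 2 × 7! = 4 × 5040 = 20160.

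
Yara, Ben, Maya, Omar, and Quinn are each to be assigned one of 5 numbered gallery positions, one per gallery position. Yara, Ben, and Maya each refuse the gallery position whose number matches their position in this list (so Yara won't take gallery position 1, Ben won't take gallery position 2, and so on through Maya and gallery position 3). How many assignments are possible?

Let Aᵢ (for i ∈ {1, 2, 3}) be the placements that put person i in their forbidden gallery position. Any j of these fix j positions, leaving (5−j)! ways to fill the rest, and there are C(3,j) ways to pick which j.
By inclusion–exclusion, the number of valid placements is Σ_{j=0}^{3} (−1)^j C(3,j)·(5−j)!.
Computing: 120 − 72 + 18 − 2 = 64.

64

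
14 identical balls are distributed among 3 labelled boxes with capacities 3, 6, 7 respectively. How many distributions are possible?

6

Without the upper bounds there are C(16,2) = 120 ways to split 14 among 3 boxes.
Subtract solutions that violate a single cap (substitute x_i' = x_i − (cap_i+1)): x_1 ≥ 4 gives C(12,2) = 66; x_2 ≥ 7 gives C(9,2) = 36; x_3 ≥ 8 gives C(8,2) = 28. Together 130.
Add back pairs where two caps are both exceeded: 10 + 6 + 0 = 16.
By inclusion–exclusion the count is 120 − 130 + 16 = 6.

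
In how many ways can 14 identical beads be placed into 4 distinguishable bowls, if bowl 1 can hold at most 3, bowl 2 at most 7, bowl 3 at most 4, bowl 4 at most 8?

By stars and bars, unrestricted non-negative solutions to x_1+…+x_4 = 14 number C(14+3,3) = 680.
Subtract solutions that violate a single cap (substitute x_i' = x_i − (cap_i+1)): x_1 ≥ 4 gives C(13,3) = 286; x_2 ≥ 8 gives C(9,3) = 84; x_3 ≥ 5 gives C(12,3) = 220; x_4 ≥ 9 gives C(8,3) = 56. Together 646.
Add back pairs where two caps are both exceeded: 10 + 56 + 4 + 4 + 0 + 1 = 75.
By inclusion–exclusion the count is 680 − 646 + 75 = 109.

109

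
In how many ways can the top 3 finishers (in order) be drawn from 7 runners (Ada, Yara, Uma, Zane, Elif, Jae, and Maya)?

210

This is an ordered selection of 3 from 7: P(7,3).
That gives 7 × 6 × 5 = 210.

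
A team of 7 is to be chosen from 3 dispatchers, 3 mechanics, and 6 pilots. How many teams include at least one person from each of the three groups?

Total 7-person selections from all 12: C(12,7) = 792.
Subtract selections that omit an entire group: no dispatchers → C(9,7) = 36; no mechanics → C(9,7) = 36; no pilots → C(6,7) = 0.
Add back selections omitting two groups (i.e. drawn from a single group): C(3,7) + C(3,7) + C(6,7) = 0.
By inclusion–exclusion: 792 − 72 + 0 = 720.

720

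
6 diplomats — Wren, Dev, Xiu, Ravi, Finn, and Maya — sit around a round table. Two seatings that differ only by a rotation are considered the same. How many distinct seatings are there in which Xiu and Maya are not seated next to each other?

72

Without the restriction there are (5)! = 120 seatings.
Seatings with Xiu beside Maya: treat them as a block with 2 internal orders, giving 2 × (4)! = 48.
Subtracting, 120 − 48 = 72.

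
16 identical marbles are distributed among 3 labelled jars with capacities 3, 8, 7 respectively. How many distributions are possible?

By stars and bars, unrestricted non-negative solutions to x_1+…+x_3 = 16 number C(16+2,2) = 153.
Subtract solutions that violate a single cap (substitute x_i' = x_i − (cap_i+1)): x_1 ≥ 4 gives C(14,2) = 91; x_2 ≥ 9 gives C(9,2) = 36; x_3 ≥ 8 gives C(10,2) = 45. Together 172.
Add back pairs where two caps are both exceeded: 10 + 15 + 0 = 25.
By inclusion–exclusion the count is 153 − 172 + 25 = 6.

6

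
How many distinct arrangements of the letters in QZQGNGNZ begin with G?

630

Fix G in the first position and arrange the remaining 7 letters.
Those 7 letters have N appearing twice, Q appearing twice, and Z appearing twice, giving (7)!/(2!·2!·2!) = 630.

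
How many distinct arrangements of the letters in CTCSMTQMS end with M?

5040

Fix M in the last position and arrange the remaining 8 letters.
Those 8 letters have C appearing twice, S appearing twice, and T appearing twice, giving (8)!/(2!·2!·2!) = 5040.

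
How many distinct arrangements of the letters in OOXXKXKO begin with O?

With the first slot taken by O, it remains to arrange the other 7 letters (OXXKXKO).
Those 7 letters have K appearing twice, O appearing twice, and X appearing 3 times, giving (7)!/(3!·2!·2!) = 210.

210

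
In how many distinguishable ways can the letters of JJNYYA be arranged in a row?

180

The 6 letters of JJNYYA have repeats: J appearing twice and Y appearing twice.
So there are 6! / (2!·2!) = 180 distinguishable arrangements.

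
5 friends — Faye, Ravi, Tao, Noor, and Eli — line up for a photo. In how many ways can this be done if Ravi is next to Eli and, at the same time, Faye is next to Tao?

24

Treat {Ravi,Eli} as one block (2 orders) and {Faye,Tao} as another (2 orders).
That leaves 3 units to arrange: 2 × 2 × 3! = 4 × 6 = 24.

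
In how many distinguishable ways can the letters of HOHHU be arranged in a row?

The 5 letters of HOHHU have repeats: H appearing 3 times.
So there are 5! / (3!) = 20 distinguishable arrangements.

20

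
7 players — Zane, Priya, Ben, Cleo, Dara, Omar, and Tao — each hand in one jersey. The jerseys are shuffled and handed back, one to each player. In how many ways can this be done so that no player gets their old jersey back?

1854

Count assignments avoiding every fixed point. For any j of the 7 players fixed to their old jersey, the other 7−j can be arranged in (7−j)! ways.
By inclusion–exclusion this is Σ_{j=0}^{7} (−1)^j C(7,j)·(7−j)!.
Computing: 5040 − 5040 + 2520 − 840 + 210 − 42 + 7 − 1 = 1854.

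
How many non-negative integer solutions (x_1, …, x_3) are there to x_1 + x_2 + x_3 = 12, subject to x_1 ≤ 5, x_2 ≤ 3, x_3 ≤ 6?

6

Without the upper bounds there are C(14,2) = 91 ways to split 12 among 3 variables.
Subtract solutions that violate a single cap (substitute x_i' = x_i − (cap_i+1)): x_1 ≥ 6 gives C(8,2) = 28; x_2 ≥ 4 gives C(10,2) = 45; x_3 ≥ 7 gives C(7,2) = 21. Together 94.
Add back pairs where two caps are both exceeded: 6 + 0 + 3 = 9.
By inclusion–exclusion the count is 91 − 94 + 9 = 6.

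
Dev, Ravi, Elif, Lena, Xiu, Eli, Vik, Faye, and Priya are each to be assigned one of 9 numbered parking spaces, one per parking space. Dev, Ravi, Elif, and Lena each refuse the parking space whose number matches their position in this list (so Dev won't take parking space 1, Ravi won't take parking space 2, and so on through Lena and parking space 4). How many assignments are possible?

229080

Let Aᵢ (for 1 ≤ i ≤ 4) be the placements that put person i in their forbidden parking space. Any j of these fix j positions, leaving (9−j)! ways to fill the rest, and there are C(4,j) ways to pick which j.
By inclusion–exclusion, the number of valid placements is Σ_{j=0}^{4} (−1)^j C(4,j)·(9−j)!.
Computing: 362880 − 161280 + 30240 − 2880 + 120 = 229080.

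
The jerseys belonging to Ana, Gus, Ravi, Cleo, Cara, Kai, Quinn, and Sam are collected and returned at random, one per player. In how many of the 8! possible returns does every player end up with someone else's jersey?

This is the derangement count D_8: permutations of 8 items with no fixed point.
By inclusion–exclusion this is Σ_{j=0}^{8} (−1)^j C(8,j)·(8−j)!.
Computing: 40320 − 40320 + 20160 − 6720 + 1680 − 336 + 56 − 8 + 1 = 14833.

14833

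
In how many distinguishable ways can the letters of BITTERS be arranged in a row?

Letter multiplicities in BITTERS: B×1, E×1, I×1, R×1, S×1, T×2.
Dividing 7! = 5040 by 2! = 2 for the repeated letters gives 2520.

2520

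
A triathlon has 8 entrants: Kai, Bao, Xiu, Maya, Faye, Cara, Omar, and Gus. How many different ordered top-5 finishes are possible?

There are 8 choices for 1st place, 7 for 2nd, and so on down to 4 for position 5.
That gives 8 × 7 × 6 × 5 × 4 = 6720.

6720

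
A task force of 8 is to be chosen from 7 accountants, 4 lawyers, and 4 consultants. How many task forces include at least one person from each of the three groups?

With no constraint there are C(15,8) = 6435 possible selections.
Subtract selections that omit an entire group: no accountants → C(8,8) = 1; no lawyers → C(11,8) = 165; no consultants → C(11,8) = 165.
Add back selections omitting two groups (i.e. drawn from a single group): C(7,8) + C(4,8) + C(4,8) = 0.
By inclusion–exclusion: 6435 − 331 + 0 = 6104.

6104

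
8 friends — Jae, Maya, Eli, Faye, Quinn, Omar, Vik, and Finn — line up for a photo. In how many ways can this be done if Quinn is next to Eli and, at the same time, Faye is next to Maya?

Treat {Quinn,Eli} as one block (2 orders) and {Faye,Maya} as another (2 orders).
That leaves 6 units to arrange: 2 × 2 × 6! = 4 × 720 = 2880.

2880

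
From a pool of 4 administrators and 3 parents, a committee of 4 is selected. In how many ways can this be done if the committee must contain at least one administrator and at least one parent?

Unrestricted: C(7,4) = 35 ways to pick any 4 of the 7.
Subtract selections that omit an entire group: no administrators → C(3,4) = 0; no parents → C(4,4) = 1.
Both groups omitted at once is impossible, so 35 − 1 = 34.

34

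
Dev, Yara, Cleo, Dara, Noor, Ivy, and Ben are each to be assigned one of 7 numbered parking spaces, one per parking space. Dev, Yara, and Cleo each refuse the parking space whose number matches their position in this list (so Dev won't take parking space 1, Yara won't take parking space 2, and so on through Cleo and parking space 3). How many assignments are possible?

3216

Let Aᵢ (for i ∈ {1, 2, 3}) be the placements that put person i in their forbidden parking space. Any j of these fix j positions, leaving (7−j)! ways to fill the rest, and there are C(3,j) ways to pick which j.
By inclusion–exclusion, the number of valid placements is Σ_{j=0}^{3} (−1)^j C(3,j)·(7−j)!.
Computing: 5040 − 2160 + 360 − 24 = 3216.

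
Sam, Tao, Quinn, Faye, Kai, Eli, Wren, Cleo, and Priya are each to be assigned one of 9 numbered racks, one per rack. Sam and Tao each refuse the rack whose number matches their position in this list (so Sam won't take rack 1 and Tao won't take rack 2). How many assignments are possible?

287280

Let Aᵢ (for i ∈ {1, 2}) be the placements that put person i in their forbidden rack. Any j of these fix j positions, leaving (9−j)! ways to fill the rest, and there are C(2,j) ways to pick which j.
By inclusion–exclusion, the number of valid placements is Σ_{j=0}^{2} (−1)^j C(2,j)·(9−j)!.
Computing: 362880 − 80640 + 5040 = 287280.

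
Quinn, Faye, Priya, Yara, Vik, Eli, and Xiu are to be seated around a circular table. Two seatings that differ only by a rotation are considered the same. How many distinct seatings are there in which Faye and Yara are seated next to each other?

Glue Faye and Yara into a block (2 internal orders). Seating 6 units around a circle gives (5)! arrangements.
So 2 × (5)! = 2 × 120 = 240.

240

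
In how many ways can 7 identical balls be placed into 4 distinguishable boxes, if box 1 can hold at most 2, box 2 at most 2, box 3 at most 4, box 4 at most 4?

34

Ignoring the caps, the number of non-negative solutions to x_1+…+x_4 = 7 is C(10,3) = 120.
Subtract solutions that violate a single cap (substitute x_i' = x_i − (cap_i+1)): x_1 ≥ 3 gives C(7,3) = 35; x_2 ≥ 3 gives C(7,3) = 35; x_3 ≥ 5 gives C(5,3) = 10; x_4 ≥ 5 gives C(5,3) = 10. Together 90.
Add back pairs where two caps are both exceeded: 4 + 0 + 0 + 0 + 0 + 0 = 4.
By inclusion–exclusion the count is 120 − 90 + 4 = 34.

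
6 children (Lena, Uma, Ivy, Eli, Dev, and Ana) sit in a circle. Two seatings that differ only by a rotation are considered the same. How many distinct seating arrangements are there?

Around a circle, 6 distinct people have 6!/6 = (5)! = 120 rotationally distinct seatings.

120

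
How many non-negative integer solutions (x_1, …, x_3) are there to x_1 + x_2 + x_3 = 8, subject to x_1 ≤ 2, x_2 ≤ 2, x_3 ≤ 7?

8

By stars and bars, unrestricted non-negative solutions to x_1+…+x_3 = 8 number C(8+2,2) = 45.
Subtract solutions that violate a single cap (substitute x_i' = x_i − (cap_i+1)): x_1 ≥ 3 gives C(7,2) = 21; x_2 ≥ 3 gives C(7,2) = 21; x_3 ≥ 8 gives C(2,2) = 1. Together 43.
Add back pairs where two caps are both exceeded: 6 + 0 + 0 = 6.
By inclusion–exclusion the count is 45 − 43 + 6 = 8.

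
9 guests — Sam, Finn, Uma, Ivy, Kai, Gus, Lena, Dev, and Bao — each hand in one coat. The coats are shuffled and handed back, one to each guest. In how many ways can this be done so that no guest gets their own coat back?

133496

Let Aᵢ be the assignments in which guest i gets their own coat. We want the size of the complement of A₁∪…∪A_9.
By inclusion–exclusion this is Σ_{j=0}^{9} (−1)^j C(9,j)·(9−j)!.
Computing: 362880 − 362880 + 181440 − 60480 + 15120 − 3024 + 504 − 72 + 9 − 1 = 133496.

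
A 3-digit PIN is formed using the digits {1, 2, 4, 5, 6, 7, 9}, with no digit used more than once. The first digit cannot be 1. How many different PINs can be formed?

The first digit has 7−1 = 6 choices (anything except 1).
The remaining 2 digits are filled from the other 6 symbols without repetition: 6 × 5 = 30.
Total: 6 × 30 = 180.

180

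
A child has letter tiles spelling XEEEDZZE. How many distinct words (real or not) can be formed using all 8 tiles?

XEEEDZZE has 8 letters with E appearing 4 times and Z appearing twice.
The number of distinct arrangements is 8!/(4!·2!) = 40320/48 = 840.

840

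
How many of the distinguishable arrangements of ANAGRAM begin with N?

120

With the first slot taken by N, it remains to arrange the other 6 letters (AAGRAM).
Those 6 letters have A appearing 3 times, giving (6)!/(3!) = 120.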